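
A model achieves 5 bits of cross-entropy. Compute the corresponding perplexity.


Perplexity formula: PP = 2^H
H = 5
PP = 2^5
Steps: 2^1 = 2, 2^2 = 4, 2^3 = 8, 2^4 = 16, 2^5 = 32
PP = 32

32


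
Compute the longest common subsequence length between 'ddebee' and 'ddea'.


DP table for LCS of 'ddebee' and 'ddea':
       d  d  e  a
    0  0  0  0  0
  d 0  1  1  1  1
  d 0  1  2  2  2
  e 0  1  2  3  3
  b 0  1  2  3  3
  e 0  1  2  3  3
  e 0  1  2  3  3
LCS: 'dde'
LCS length = 3

3


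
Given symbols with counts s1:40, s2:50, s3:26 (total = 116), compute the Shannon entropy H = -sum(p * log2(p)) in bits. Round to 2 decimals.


Computing entropy H = -sum(p_i * log2(p_i)):
  s1: p = 40/116 = 0.3448, -p*log2(p) = 0.5297
  s2: p = 50/116 = 0.4310, -p*log2(p) = 0.5233
  s3: p = 26/116 = 0.2241, -p*log2(p) = 0.4836
H = sum of terms = 1.5366
Rounded to 2 decimals: 1.54

1.54


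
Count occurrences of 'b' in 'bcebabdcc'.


Scanning 'bcebabdcc' for 'b':
  Position 0: 'b' -> MATCH (count: 1)
  Position 3: 'b' -> MATCH (count: 2)
  Position 5: 'b' -> MATCH (count: 3)
Total occurrences of 'b': 3

3


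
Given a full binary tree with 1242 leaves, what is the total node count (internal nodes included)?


Leaf nodes (terminals): 1242
Internal nodes = n - 1 = 1242 - 1 = 1241
Total = leaves + internal = 1242 + 1241 = 2483

2483


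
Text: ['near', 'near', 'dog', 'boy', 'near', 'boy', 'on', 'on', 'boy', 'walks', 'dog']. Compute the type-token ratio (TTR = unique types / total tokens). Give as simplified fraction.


Tokens: 11
Unique types: ('boy', 'dog', 'near', 'on', 'walks') = 5
TTR = 5/11
Already in lowest terms.

5/11


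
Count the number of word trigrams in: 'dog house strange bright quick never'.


Word trigrams from [6] words:
  Trigram 1: (dog house strange)
  Trigram 2: (house strange bright)
  Trigram 3: (strange bright quick)
  Trigram 4: (bright quick never)
Total word trigrams: 6 - 2 = 4

4


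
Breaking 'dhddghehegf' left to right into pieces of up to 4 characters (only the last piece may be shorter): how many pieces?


'dhddghehegf' has 11 characters.
Chunking with max size 4:
  Chunk 1: 'dhdd' (positions 0-3)
  Chunk 2: 'gheh' (positions 4-7)
  Chunk 3: 'egf' (positions 8-10)
Total chunks: ceil(11 / 4) = 3

3


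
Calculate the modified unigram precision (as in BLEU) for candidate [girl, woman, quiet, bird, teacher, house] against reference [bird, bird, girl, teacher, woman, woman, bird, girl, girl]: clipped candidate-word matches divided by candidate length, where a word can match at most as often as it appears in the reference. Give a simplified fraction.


Reference word counts: {'bird': 3, 'girl': 3, 'teacher': 1, 'woman': 2}
Checking each candidate word (with clipping):
  'girl' -> in reference (ref count 3, used 1/3) -> match (matches: 1)
  'woman' -> in reference (ref count 2, used 1/2) -> match (matches: 2)
  'quiet' -> not in reference -> no match (matches: 2)
  'bird' -> in reference (ref count 3, used 1/3) -> match (matches: 3)
  'teacher' -> in reference (ref count 1, used 1/1) -> match (matches: 4)
  'house' -> not in reference -> no match (matches: 4)
Clipped matches: 4, Candidate length: 6
Precision = 4/6 = 2/3

2/3


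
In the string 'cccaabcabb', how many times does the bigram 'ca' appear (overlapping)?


Scanning 'cccaabcabb' for bigram 'ca':
  Position 0: 'cc' -> no
  Position 1: 'cc' -> no
  Position 2: 'ca' -> MATCH
  Position 3: 'aa' -> no
  Position 4: 'ab' -> no
  Position 5: 'bc' -> no
  Position 6: 'ca' -> MATCH
  Position 7: 'ab' -> no
  Position 8: 'bb' -> no
Total matches: 2

2


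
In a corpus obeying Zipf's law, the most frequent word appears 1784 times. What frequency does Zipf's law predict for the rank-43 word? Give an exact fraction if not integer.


Zipf's law: freq(rank) = f1 / rank
f1 = 1784, rank = 43
freq = 1784 / 43
GCD(1784, 43) = 1
Simplified: 1784/43

1784/43


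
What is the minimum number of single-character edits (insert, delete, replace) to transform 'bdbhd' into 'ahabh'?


Building DP table for s1='bdbhd' (len 5) and s2='ahabh' (len 5):
       a  h  a  b  h
    0  1  2  3  4  5
  b 1  1  2  3  3  4
  d 2  2  2  3  4  4
  b 3  3  3  3  3  4
  h 4  4  3  4  4  3
  d 5  5  4  4  5  4
Edit distance = dp[5][5] = 4

4


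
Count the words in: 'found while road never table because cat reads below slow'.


Counting words by splitting on spaces:
  Word 1: 'found'
  Word 2: 'while'
  Word 3: 'road'
  Word 4: 'never'
  Word 5: 'table'
  Word 6: 'because'
  Word 7: 'cat'
  Word 8: 'reads'
  Word 9: 'below'
  Word 10: 'slow'
Total words: 10

10


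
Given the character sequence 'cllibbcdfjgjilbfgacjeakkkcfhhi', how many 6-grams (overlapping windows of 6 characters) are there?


String 'cllibbcdfjgjilbfgacjeakkkcfhhi' has length L = 30.
Number of overlapping n-grams = L - n + 1
Substituting: 30 - 6 + 1 = 25

25


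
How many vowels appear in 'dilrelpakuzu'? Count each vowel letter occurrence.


Scanning each character of 'dilrelpakuzu':
  Position 1: 'd' -> consonant (running count: 0)
  Position 2: 'i' -> vowel (running count: 1)
  Position 3: 'l' -> consonant (running count: 1)
  Position 4: 'r' -> consonant (running count: 1)
  Position 5: 'e' -> vowel (running count: 2)
  Position 6: 'l' -> consonant (running count: 2)
  Position 7: 'p' -> consonant (running count: 2)
  Position 8: 'a' -> vowel (running count: 3)
  Position 9: 'k' -> consonant (running count: 3)
  Position 10: 'u' -> vowel (running count: 4)
  Position 11: 'z' -> consonant (running count: 4)
  Position 12: 'u' -> vowel (running count: 5)
Total vowels: 5

5


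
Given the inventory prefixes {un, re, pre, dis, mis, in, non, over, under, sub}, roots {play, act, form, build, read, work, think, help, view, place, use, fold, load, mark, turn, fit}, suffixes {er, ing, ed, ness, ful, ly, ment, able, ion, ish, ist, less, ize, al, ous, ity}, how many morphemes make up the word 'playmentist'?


Segmenting 'playmentist' against the inventory:
  'play' -> root (morpheme 1)
  'ment' -> suffix (morpheme 2)
  'ist' -> suffix (morpheme 3)
Total morphemes: 3

3


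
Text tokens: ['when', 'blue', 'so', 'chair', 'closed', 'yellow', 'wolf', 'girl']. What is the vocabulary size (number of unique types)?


Listing all tokens and tracking unique types:
  Token 1: 'when' -> NEW (unique so far: 1)
  Token 2: 'blue' -> NEW (unique so far: 2)
  Token 3: 'so' -> NEW (unique so far: 3)
  Token 4: 'chair' -> NEW (unique so far: 4)
  Token 5: 'closed' -> NEW (unique so far: 5)
  Token 6: 'yellow' -> NEW (unique so far: 6)
  Token 7: 'wolf' -> NEW (unique so far: 7)
  Token 8: 'girl' -> NEW (unique so far: 8)
Unique types: ('blue', 'chair', 'closed', 'girl', 'so', 'when', 'wolf', 'yellow')
Vocabulary size: 8

8


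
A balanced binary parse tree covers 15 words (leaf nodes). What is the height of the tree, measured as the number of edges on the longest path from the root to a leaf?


In a balanced binary tree with n leaves the deepest leaf is ceil(log2(n)) edges below the root.
log2(15) = 3.9069
ceil(3.9069) = 4
height (edges) = 4

4


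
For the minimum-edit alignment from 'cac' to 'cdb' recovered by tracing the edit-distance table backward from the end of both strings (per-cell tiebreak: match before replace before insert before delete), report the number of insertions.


Edit distance = 2. Backtracking from cell (3, 3) with preference match > replace > insert > delete,
then listing the resulting alignment 'cac' -> 'cdb' left to right:
  Step 1: keep 'c'
  Step 2: replace a->d
  Step 3: replace c->b
Total insertions: 0

0


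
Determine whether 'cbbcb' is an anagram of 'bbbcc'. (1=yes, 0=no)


Sort characters of 'cbbcb': 'bbbcc'
Sort characters of 'bbbcc': 'bbbcc'
Sorted forms match -> they ARE anagrams
Result: 1

1


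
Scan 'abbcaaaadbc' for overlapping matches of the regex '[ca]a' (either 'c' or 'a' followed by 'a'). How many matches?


Pattern: [ca]a means either 'c' or 'a' followed by 'a'.
Scanning 'abbcaaaadbc' position-by-position:
  Pos 0: window 'ab' -> no
  Pos 1: window 'bb' -> no
  Pos 2: window 'bc' -> no
  Pos 3: window 'ca' -> MATCH
  Pos 4: window 'aa' -> MATCH
  Pos 5: window 'aa' -> MATCH
  Pos 6: window 'aa' -> MATCH
  Pos 7: window 'ad' -> no
  Pos 8: window 'db' -> no
  Pos 9: window 'bc' -> no
  Pos 10: window 'c' -> no
Total matches: 4

4


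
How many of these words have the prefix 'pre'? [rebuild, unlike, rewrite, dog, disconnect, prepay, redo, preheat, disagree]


Checking each word for prefix 'pre':
  'rebuild' -> no (count: 0)
  'unlike' -> no (count: 0)
  'rewrite' -> no (count: 0)
  'dog' -> no (count: 0)
  'disconnect' -> no (count: 0)
  'prepay' -> YES, starts with 'pre' (count: 1)
  'redo' -> no (count: 1)
  'preheat' -> YES, starts with 'pre' (count: 2)
  'disagree' -> no (count: 2)
Total with prefix 'pre': 2

2


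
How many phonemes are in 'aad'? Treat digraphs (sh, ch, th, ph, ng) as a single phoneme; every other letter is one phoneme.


Parsing 'aad' greedily, digraphs first:
  'a' -> vowel phoneme (phonemes so far: 1)
  'a' -> vowel phoneme (phonemes so far: 2)
  'd' -> consonant phoneme (phonemes so far: 3)
Total phonemes: 3

3


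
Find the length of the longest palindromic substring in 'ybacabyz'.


Scanning 'ybacabyz' for palindromic substrings.
Substring at positions 0-6: 'ybacaby'.
Check: reverse('ybacaby') = 'ybacaby' -> palindrome confirmed.
Neighbouring characters ('-' / 'z') break symmetry, so it cannot extend further.
No longer palindromic substring exists; longest length = 7

7


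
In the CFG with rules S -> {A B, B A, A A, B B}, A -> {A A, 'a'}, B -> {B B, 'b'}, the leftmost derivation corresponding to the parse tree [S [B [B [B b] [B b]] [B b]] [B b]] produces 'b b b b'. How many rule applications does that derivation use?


Every bracketed nonterminal node [X ...] in the tree is produced by exactly one rule application.
Reading the tree off as a leftmost derivation:
  Step 1: S  =>  B B   (applied S -> B B)
  Step 2: B B  =>  B B B   (applied B -> B B)
  Step 3: B B B  =>  B B B B   (applied B -> B B)
  Step 4: B B B B  =>  b B B B   (applied B -> b)
  Step 5: b B B B  =>  b b B B   (applied B -> b)
  Step 6: b b B B  =>  b b b B   (applied B -> b)
  Step 7: b b b B  =>  b b b b   (applied B -> b)
Final yield: b b b b
Total rewrite steps: 7

7


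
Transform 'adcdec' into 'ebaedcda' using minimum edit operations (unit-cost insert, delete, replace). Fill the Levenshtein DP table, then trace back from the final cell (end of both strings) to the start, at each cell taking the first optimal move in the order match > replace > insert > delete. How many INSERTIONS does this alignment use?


Edit distance = 5. Backtracking from cell (6, 8) with preference match > replace > insert > delete,
then listing the resulting alignment 'adcdec' -> 'ebaedcda' left to right:
  Step 1: insert 'e' [insertion #1]
  Step 2: insert 'b' [insertion #2]
  Step 3: keep 'a'
  Step 4: insert 'e' [insertion #3]
  Step 5: keep 'd'
  Step 6: keep 'c'
  Step 7: keep 'd'
  Step 8: delete 'e'
  Step 9: replace c->a
Total insertions: 3

3


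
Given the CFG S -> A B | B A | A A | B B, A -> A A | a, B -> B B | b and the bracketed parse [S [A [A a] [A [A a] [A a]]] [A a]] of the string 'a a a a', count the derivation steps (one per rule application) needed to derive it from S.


Every bracketed nonterminal node [X ...] in the tree is produced by exactly one rule application.
Reading the tree off as a leftmost derivation:
  Step 1: S  =>  A A   (applied S -> A A)
  Step 2: A A  =>  A A A   (applied A -> A A)
  Step 3: A A A  =>  a A A   (applied A -> a)
  Step 4: a A A  =>  a A A A   (applied A -> A A)
  Step 5: a A A A  =>  a a A A   (applied A -> a)
  Step 6: a a A A  =>  a a a A   (applied A -> a)
  Step 7: a a a A  =>  a a a a   (applied A -> a)
Final yield: a a a a
Total rewrite steps: 7

7


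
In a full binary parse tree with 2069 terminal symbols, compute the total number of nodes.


Leaf nodes (terminals): 2069
Internal nodes = n - 1 = 2069 - 1 = 2068
Total = leaves + internal = 2069 + 2068 = 4137

4137


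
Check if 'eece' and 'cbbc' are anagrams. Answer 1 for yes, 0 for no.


Sort characters of 'eece': 'ceee'
Sort characters of 'cbbc': 'bbcc'
Sorted forms differ -> they are NOT anagrams
Result: 0

0


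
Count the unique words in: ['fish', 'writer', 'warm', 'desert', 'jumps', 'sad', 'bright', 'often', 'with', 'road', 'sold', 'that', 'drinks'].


Listing all tokens and tracking unique types:
  Token 1: 'fish' -> NEW (unique so far: 1)
  Token 2: 'writer' -> NEW (unique so far: 2)
  Token 3: 'warm' -> NEW (unique so far: 3)
  Token 4: 'desert' -> NEW (unique so far: 4)
  Token 5: 'jumps' -> NEW (unique so far: 5)
  Token 6: 'sad' -> NEW (unique so far: 6)
  Token 7: 'bright' -> NEW (unique so far: 7)
  Token 8: 'often' -> NEW (unique so far: 8)
  Token 9: 'with' -> NEW (unique so far: 9)
  Token 10: 'road' -> NEW (unique so far: 10)
  Token 11: 'sold' -> NEW (unique so far: 11)
  Token 12: 'that' -> NEW (unique so far: 12)
  Token 13: 'drinks' -> NEW (unique so far: 13)
Unique types: ('bright', 'desert', 'drinks', 'fish', 'jumps', 'often', 'road', 'sad', 'sold', 'that', 'warm', 'with', 'writer')
Vocabulary size: 13

13


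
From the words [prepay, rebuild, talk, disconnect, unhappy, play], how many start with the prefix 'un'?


Checking each word for prefix 'un':
  'prepay' -> no (count: 0)
  'rebuild' -> no (count: 0)
  'talk' -> no (count: 0)
  'disconnect' -> no (count: 0)
  'unhappy' -> YES, starts with 'un' (count: 1)
  'play' -> no (count: 1)
Total with prefix 'un': 1

1


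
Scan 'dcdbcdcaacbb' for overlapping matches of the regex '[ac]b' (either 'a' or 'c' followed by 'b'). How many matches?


Pattern: [ac]b means either 'a' or 'c' followed by 'b'.
Scanning 'dcdbcdcaacbb' position-by-position:
  Pos 0: window 'dc' -> no
  Pos 1: window 'cd' -> no
  Pos 2: window 'db' -> no
  Pos 3: window 'bc' -> no
  Pos 4: window 'cd' -> no
  Pos 5: window 'dc' -> no
  Pos 6: window 'ca' -> no
  Pos 7: window 'aa' -> no
  Pos 8: window 'ac' -> no
  Pos 9: window 'cb' -> MATCH
  Pos 10: window 'bb' -> no
  Pos 11: window 'b' -> no
Total matches: 1

1


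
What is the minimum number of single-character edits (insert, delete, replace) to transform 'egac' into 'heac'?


Building DP table for s1='egac' (len 4) and s2='heac' (len 4):
       h  e  a  c
    0  1  2  3  4
  e 1  1  1  2  3
  g 2  2  2  2  3
  a 3  3  3  2  3
  c 4  4  4  3  2
Edit distance = dp[4][4] = 2

2


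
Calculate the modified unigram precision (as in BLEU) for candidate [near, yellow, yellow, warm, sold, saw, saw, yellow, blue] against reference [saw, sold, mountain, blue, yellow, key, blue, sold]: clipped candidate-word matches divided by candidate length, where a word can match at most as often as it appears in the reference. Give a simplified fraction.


Reference word counts: {'blue': 2, 'key': 1, 'mountain': 1, 'saw': 1, 'sold': 2, 'yellow': 1}
Checking each candidate word (with clipping):
  'near' -> not in reference -> no match (matches: 0)
  'yellow' -> in reference (ref count 1, used 1/1) -> match (matches: 1)
  'yellow' -> ref count 1 already used up (1/1) -> clipped, no match (matches: 1)
  'warm' -> not in reference -> no match (matches: 1)
  'sold' -> in reference (ref count 2, used 1/2) -> match (matches: 2)
  'saw' -> in reference (ref count 1, used 1/1) -> match (matches: 3)
  'saw' -> ref count 1 already used up (1/1) -> clipped, no match (matches: 3)
  'yellow' -> ref count 1 already used up (1/1) -> clipped, no match (matches: 3)
  'blue' -> in reference (ref count 2, used 1/2) -> match (matches: 4)
Clipped matches: 4, Candidate length: 9
Precision = 4/9

4/9


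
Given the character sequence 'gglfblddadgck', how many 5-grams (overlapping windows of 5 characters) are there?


String 'gglfblddadgck' has length L = 13.
Number of overlapping n-grams = L - n + 1
Substituting: 13 - 5 + 1 = 9

9


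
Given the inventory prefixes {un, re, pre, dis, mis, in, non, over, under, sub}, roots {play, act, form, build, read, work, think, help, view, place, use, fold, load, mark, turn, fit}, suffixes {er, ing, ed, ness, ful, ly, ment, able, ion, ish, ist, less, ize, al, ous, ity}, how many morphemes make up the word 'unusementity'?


Segmenting 'unusementity' against the inventory:
  'un' -> prefix (morpheme 1)
  'use' -> root (morpheme 2)
  'ment' -> suffix (morpheme 3)
  'ity' -> suffix (morpheme 4)
Total morphemes: 4

4


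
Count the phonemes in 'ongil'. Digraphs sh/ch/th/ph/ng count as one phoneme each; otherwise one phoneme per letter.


Parsing 'ongil' greedily, digraphs first:
  'o' -> vowel phoneme (phonemes so far: 1)
  'ng' -> digraph (1 consonant phoneme) (phonemes so far: 2)
  'i' -> vowel phoneme (phonemes so far: 3)
  'l' -> consonant phoneme (phonemes so far: 4)
Total phonemes: 4

4


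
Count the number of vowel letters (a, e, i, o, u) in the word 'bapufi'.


Scanning each character of 'bapufi':
  Position 1: 'b' -> consonant (running count: 0)
  Position 2: 'a' -> vowel (running count: 1)
  Position 3: 'p' -> consonant (running count: 1)
  Position 4: 'u' -> vowel (running count: 2)
  Position 5: 'f' -> consonant (running count: 2)
  Position 6: 'i' -> vowel (running count: 3)
Total vowels: 3

3


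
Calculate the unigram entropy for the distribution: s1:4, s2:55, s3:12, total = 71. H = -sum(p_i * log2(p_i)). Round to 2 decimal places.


Computing entropy H = -sum(p_i * log2(p_i)):
  s1: p = 4/71 = 0.0563, -p*log2(p) = 0.2338
  s2: p = 55/71 = 0.7746, -p*log2(p) = 0.2854
  s3: p = 12/71 = 0.1690, -p*log2(p) = 0.4335
H = sum of terms = 0.9527
Rounded to 2 decimals: 0.95

0.95


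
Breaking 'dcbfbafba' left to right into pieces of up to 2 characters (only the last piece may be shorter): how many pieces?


'dcbfbafba' has 9 characters.
Chunking with max size 2:
  Chunk 1: 'dc' (positions 0-1)
  Chunk 2: 'bf' (positions 2-3)
  Chunk 3: 'ba' (positions 4-5)
  Chunk 4: 'fb' (positions 6-7)
  Chunk 5: 'a' (positions 8-8)
Total chunks: ceil(9 / 2) = 5

5


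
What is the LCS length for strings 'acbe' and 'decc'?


DP table for LCS of 'acbe' and 'decc':
       d  e  c  c
    0  0  0  0  0
  a 0  0  0  0  0
  c 0  0  0  1  1
  b 0  0  0  1  1
  e 0  0  1  1  1
LCS: 'c'
LCS length = 1

1


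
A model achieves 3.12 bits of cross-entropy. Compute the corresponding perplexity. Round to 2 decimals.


Perplexity formula: PP = 2^H
H = 3.12
PP = 2^3.12
Decompose: 2^3.12 = 2^3 * 2^0.12
2^3 = 8, 2^0.12 ~ 1.0867349
PP ~ 8 * 1.0867349 = 8.6938792
Rounded to 2 decimals: 8.69

8.69


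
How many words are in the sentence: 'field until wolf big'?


Counting words by splitting on spaces:
  Word 1: 'field'
  Word 2: 'until'
  Word 3: 'wolf'
  Word 4: 'big'
Total words: 4

4


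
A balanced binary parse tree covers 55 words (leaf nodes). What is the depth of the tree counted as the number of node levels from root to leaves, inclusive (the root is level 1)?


In a balanced binary tree with n leaves the deepest leaf is ceil(log2(n)) edges below the root,
so counting node levels inclusive of root and leaves gives ceil(log2(n)) + 1 levels.
log2(55) = 5.7814
ceil(5.7814) = 6
levels = 6 + 1 = 7

7


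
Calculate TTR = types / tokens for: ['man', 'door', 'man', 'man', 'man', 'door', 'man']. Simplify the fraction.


Tokens: 7
Unique types: ('door', 'man') = 2
TTR = 2/7
Already in lowest terms.

2/7


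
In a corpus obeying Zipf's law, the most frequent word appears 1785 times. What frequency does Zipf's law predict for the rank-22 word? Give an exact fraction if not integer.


Zipf's law: freq(rank) = f1 / rank
f1 = 1785, rank = 22
freq = 1785 / 22
GCD(1785, 22) = 1
Simplified: 1785/22

1785/22


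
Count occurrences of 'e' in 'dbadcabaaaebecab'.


Scanning 'dbadcabaaaebecab' for 'e':
  Position 10: 'e' -> MATCH (count: 1)
  Position 12: 'e' -> MATCH (count: 2)
Total occurrences of 'e': 2

2


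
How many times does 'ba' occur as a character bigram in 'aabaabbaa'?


Scanning 'aabaabbaa' for bigram 'ba':
  Position 0: 'aa' -> no
  Position 1: 'ab' -> no
  Position 2: 'ba' -> MATCH
  Position 3: 'aa' -> no
  Position 4: 'ab' -> no
  Position 5: 'bb' -> no
  Position 6: 'ba' -> MATCH
  Position 7: 'aa' -> no
Total matches: 2

2


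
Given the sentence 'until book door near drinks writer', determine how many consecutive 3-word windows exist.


Word trigrams from [6] words:
  Trigram 1: (until book door)
  Trigram 2: (book door near)
  Trigram 3: (door near drinks)
  Trigram 4: (near drinks writer)
Total word trigrams: 6 - 2 = 4

4


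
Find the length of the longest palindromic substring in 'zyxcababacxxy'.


Scanning 'zyxcababacxxy' for palindromic substrings.
Substring at positions 2-10: 'xcababacx'.
Check: reverse('xcababacx') = 'xcababacx' -> palindrome confirmed.
Neighbouring characters ('y' / 'x') break symmetry, so it cannot extend further.
No longer palindromic substring exists; longest length = 9

9


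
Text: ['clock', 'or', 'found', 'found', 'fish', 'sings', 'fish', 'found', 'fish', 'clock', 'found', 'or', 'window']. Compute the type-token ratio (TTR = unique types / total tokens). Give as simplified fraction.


Tokens: 13
Unique types: ('clock', 'fish', 'found', 'or', 'sings', 'window') = 6
TTR = 6/13
Already in lowest terms.

6/13


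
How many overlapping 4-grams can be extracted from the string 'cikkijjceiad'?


String 'cikkijjceiad' has length L = 12.
Number of overlapping n-grams = L - n + 1
Substituting: 12 - 4 + 1 = 9

9


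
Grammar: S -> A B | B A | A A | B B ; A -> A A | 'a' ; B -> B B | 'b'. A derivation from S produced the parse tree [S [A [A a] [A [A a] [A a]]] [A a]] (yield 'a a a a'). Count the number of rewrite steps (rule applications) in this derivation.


Every bracketed nonterminal node [X ...] in the tree is produced by exactly one rule application.
Reading the tree off as a leftmost derivation:
  Step 1: S  =>  A A   (applied S -> A A)
  Step 2: A A  =>  A A A   (applied A -> A A)
  Step 3: A A A  =>  a A A   (applied A -> a)
  Step 4: a A A  =>  a A A A   (applied A -> A A)
  Step 5: a A A A  =>  a a A A   (applied A -> a)
  Step 6: a a A A  =>  a a a A   (applied A -> a)
  Step 7: a a a A  =>  a a a a   (applied A -> a)
Final yield: a a a a
Total rewrite steps: 7

7


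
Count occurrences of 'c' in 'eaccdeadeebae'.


Scanning 'eaccdeadeebae' for 'c':
  Position 2: 'c' -> MATCH (count: 1)
  Position 3: 'c' -> MATCH (count: 2)
Total occurrences of 'c': 2

2


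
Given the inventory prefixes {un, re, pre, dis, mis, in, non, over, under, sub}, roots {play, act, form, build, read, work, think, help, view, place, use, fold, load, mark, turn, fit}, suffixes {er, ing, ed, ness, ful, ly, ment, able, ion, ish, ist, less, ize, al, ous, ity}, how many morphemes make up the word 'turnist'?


Segmenting 'turnist' against the inventory:
  'turn' -> root (morpheme 1)
  'ist' -> suffix (morpheme 2)
Total morphemes: 2

2


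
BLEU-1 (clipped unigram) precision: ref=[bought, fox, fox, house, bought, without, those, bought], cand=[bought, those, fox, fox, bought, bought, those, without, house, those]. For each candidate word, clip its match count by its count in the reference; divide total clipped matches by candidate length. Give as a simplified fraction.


Reference word counts: {'bought': 3, 'fox': 2, 'house': 1, 'those': 1, 'without': 1}
Checking each candidate word (with clipping):
  'bought' -> in reference (ref count 3, used 1/3) -> match (matches: 1)
  'those' -> in reference (ref count 1, used 1/1) -> match (matches: 2)
  'fox' -> in reference (ref count 2, used 1/2) -> match (matches: 3)
  'fox' -> in reference (ref count 2, used 2/2) -> match (matches: 4)
  'bought' -> in reference (ref count 3, used 2/3) -> match (matches: 5)
  'bought' -> in reference (ref count 3, used 3/3) -> match (matches: 6)
  'those' -> ref count 1 already used up (1/1) -> clipped, no match (matches: 6)
  'without' -> in reference (ref count 1, used 1/1) -> match (matches: 7)
  'house' -> in reference (ref count 1, used 1/1) -> match (matches: 8)
  'those' -> ref count 1 already used up (1/1) -> clipped, no match (matches: 8)
Clipped matches: 8, Candidate length: 10
Precision = 8/10 = 4/5

4/5


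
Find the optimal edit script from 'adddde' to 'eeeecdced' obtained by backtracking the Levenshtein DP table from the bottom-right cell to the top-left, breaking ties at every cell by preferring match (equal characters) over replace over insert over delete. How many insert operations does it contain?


Edit distance = 7. Backtracking from cell (6, 9) with preference match > replace > insert > delete,
then listing the resulting alignment 'adddde' -> 'eeeecdced' left to right:
  Step 1: insert 'e' [insertion #1]
  Step 2: insert 'e' [insertion #2]
  Step 3: replace a->e
  Step 4: replace d->e
  Step 5: replace d->c
  Step 6: keep 'd'
  Step 7: replace d->c
  Step 8: keep 'e'
  Step 9: insert 'd' [insertion #3]
Total insertions: 3

3


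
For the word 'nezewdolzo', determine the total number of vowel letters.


Scanning each character of 'nezewdolzo':
  Position 1: 'n' -> consonant (running count: 0)
  Position 2: 'e' -> vowel (running count: 1)
  Position 3: 'z' -> consonant (running count: 1)
  Position 4: 'e' -> vowel (running count: 2)
  Position 5: 'w' -> consonant (running count: 2)
  Position 6: 'd' -> consonant (running count: 2)
  Position 7: 'o' -> vowel (running count: 3)
  Position 8: 'l' -> consonant (running count: 3)
  Position 9: 'z' -> consonant (running count: 3)
  Position 10: 'o' -> vowel (running count: 4)
Total vowels: 4

4


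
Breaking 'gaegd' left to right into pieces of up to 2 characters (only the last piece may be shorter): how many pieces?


'gaegd' has 5 characters.
Chunking with max size 2:
  Chunk 1: 'ga' (positions 0-1)
  Chunk 2: 'eg' (positions 2-3)
  Chunk 3: 'd' (positions 4-4)
Total chunks: ceil(5 / 2) = 3

3


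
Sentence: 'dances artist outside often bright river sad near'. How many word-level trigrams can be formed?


Word trigrams from [8] words:
  Trigram 1: (dances artist outside)
  Trigram 2: (artist outside often)
  Trigram 3: (outside often bright)
  Trigram 4: (often bright river)
  Trigram 5: (bright river sad)
  Trigram 6: (river sad near)
Total word trigrams: 8 - 2 = 6

6


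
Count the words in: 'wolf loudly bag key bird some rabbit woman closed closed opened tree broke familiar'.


Counting words by splitting on spaces:
  Word 1: 'wolf'
  Word 2: 'loudly'
  Word 3: 'bag'
  Word 4: 'key'
  Word 5: 'bird'
  Word 6: 'some'
  Word 7: 'rabbit'
  Word 8: 'woman'
  Word 9: 'closed'
  Word 10: 'closed'
  Word 11: 'opened'
  Word 12: 'tree'
  Word 13: 'broke'
  Word 14: 'familiar'
Total words: 14

14


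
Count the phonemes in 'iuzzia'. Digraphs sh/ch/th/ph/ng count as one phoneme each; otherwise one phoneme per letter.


Parsing 'iuzzia' greedily, digraphs first:
  'i' -> vowel phoneme (phonemes so far: 1)
  'u' -> vowel phoneme (phonemes so far: 2)
  'z' -> consonant phoneme (phonemes so far: 3)
  'z' -> consonant phoneme (phonemes so far: 4)
  'i' -> vowel phoneme (phonemes so far: 5)
  'a' -> vowel phoneme (phonemes so far: 6)
Total phonemes: 6

6


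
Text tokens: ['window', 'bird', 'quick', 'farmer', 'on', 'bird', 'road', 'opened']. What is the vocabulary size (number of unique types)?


Listing all tokens and tracking unique types:
  Token 1: 'window' -> NEW (unique so far: 1)
  Token 2: 'bird' -> NEW (unique so far: 2)
  Token 3: 'quick' -> NEW (unique so far: 3)
  Token 4: 'farmer' -> NEW (unique so far: 4)
  Token 5: 'on' -> NEW (unique so far: 5)
  Token 6: 'bird' -> duplicate (unique so far: 5)
  Token 7: 'road' -> NEW (unique so far: 6)
  Token 8: 'opened' -> NEW (unique so far: 7)
Unique types: ('bird', 'farmer', 'on', 'opened', 'quick', 'road', 'window')
Vocabulary size: 7

7


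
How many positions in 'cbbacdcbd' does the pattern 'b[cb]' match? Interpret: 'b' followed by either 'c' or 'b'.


Pattern: b[cb] means 'b' followed by either 'c' or 'b'.
Scanning 'cbbacdcbd' position-by-position:
  Pos 0: window 'cb' -> no
  Pos 1: window 'bb' -> MATCH
  Pos 2: window 'ba' -> no
  Pos 3: window 'ac' -> no
  Pos 4: window 'cd' -> no
  Pos 5: window 'dc' -> no
  Pos 6: window 'cb' -> no
  Pos 7: window 'bd' -> no
  Pos 8: window 'd' -> no
Total matches: 1

1


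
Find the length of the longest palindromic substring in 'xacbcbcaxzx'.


Scanning 'xacbcbcaxzx' for palindromic substrings.
Substring at positions 0-8: 'xacbcbcax'.
Check: reverse('xacbcbcax') = 'xacbcbcax' -> palindrome confirmed.
Neighbouring characters ('-' / 'z') break symmetry, so it cannot extend further.
No longer palindromic substring exists; longest length = 9

9


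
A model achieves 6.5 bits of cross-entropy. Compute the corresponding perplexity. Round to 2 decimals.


Perplexity formula: PP = 2^H
H = 6.5
PP = 2^6.5
Decompose: 2^6.5 = 2^6 * 2^0.5 = 2^6 * sqrt(2)
2^6 = 64, sqrt(2) ~ 1.4142136
PP ~ 64 * 1.4142136 = 90.5096704
Rounded to 2 decimals: 90.51

90.51


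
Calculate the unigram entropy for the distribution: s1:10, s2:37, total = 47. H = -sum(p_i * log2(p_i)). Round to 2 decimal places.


Computing entropy H = -sum(p_i * log2(p_i)):
  s1: p = 10/47 = 0.2128, -p*log2(p) = 0.4750
  s2: p = 37/47 = 0.7872, -p*log2(p) = 0.2717
H = sum of terms = 0.7467
Rounded to 2 decimals: 0.75

0.75


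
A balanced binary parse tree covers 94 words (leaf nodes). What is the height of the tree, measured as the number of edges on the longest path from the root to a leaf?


In a balanced binary tree with n leaves the deepest leaf is ceil(log2(n)) edges below the root.
log2(94) = 6.5546
ceil(6.5546) = 7
height (edges) = 7

7


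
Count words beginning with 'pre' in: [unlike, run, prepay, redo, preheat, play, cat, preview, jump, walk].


Checking each word for prefix 'pre':
  'unlike' -> no (count: 0)
  'run' -> no (count: 0)
  'prepay' -> YES, starts with 'pre' (count: 1)
  'redo' -> no (count: 1)
  'preheat' -> YES, starts with 'pre' (count: 2)
  'play' -> no (count: 2)
  'cat' -> no (count: 2)
  'preview' -> YES, starts with 'pre' (count: 3)
  'jump' -> no (count: 3)
  'walk' -> no (count: 3)
Total with prefix 'pre': 3

3


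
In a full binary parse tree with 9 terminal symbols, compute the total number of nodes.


Leaf nodes (terminals): 9
Internal nodes = n - 1 = 9 - 1 = 8
Total = leaves + internal = 9 + 8 = 17

17


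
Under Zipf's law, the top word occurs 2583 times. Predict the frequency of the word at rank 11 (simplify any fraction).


Zipf's law: freq(rank) = f1 / rank
f1 = 2583, rank = 11
freq = 2583 / 11
GCD(2583, 11) = 1
Simplified: 2583/11

2583/11


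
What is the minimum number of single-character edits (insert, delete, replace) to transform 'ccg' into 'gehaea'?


Building DP table for s1='ccg' (len 3) and s2='gehaea' (len 6):
       g  e  h  a  e  a
    0  1  2  3  4  5  6
  c 1  1  2  3  4  5  6
  c 2  2  2  3  4  5  6
  g 3  2  3  3  4  5  6
Edit distance = dp[3][6] = 6

6


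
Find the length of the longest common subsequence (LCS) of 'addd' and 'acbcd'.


DP table for LCS of 'addd' and 'acbcd':
       a  c  b  c  d
    0  0  0  0  0  0
  a 0  1  1  1  1  1
  d 0  1  1  1  1  2
  d 0  1  1  1  1  2
  d 0  1  1  1  1  2
LCS: 'ad'
LCS length = 2

2


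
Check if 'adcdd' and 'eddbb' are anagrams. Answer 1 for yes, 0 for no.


Sort characters of 'adcdd': 'acddd'
Sort characters of 'eddbb': 'bbdde'
Sorted forms differ -> they are NOT anagrams
Result: 0

0


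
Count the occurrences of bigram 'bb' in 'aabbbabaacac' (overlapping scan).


Scanning 'aabbbabaacac' for bigram 'bb':
  Position 0: 'aa' -> no
  Position 1: 'ab' -> no
  Position 2: 'bb' -> MATCH
  Position 3: 'bb' -> MATCH
  Position 4: 'ba' -> no
  Position 5: 'ab' -> no
  Position 6: 'ba' -> no
  Position 7: 'aa' -> no
  Position 8: 'ac' -> no
  Position 9: 'ca' -> no
  Position 10: 'ac' -> no
Total matches: 2

2


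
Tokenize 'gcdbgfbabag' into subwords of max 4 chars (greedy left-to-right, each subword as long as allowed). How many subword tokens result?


'gcdbgfbabag' has 11 characters.
Chunking with max size 4:
  Chunk 1: 'gcdb' (positions 0-3)
  Chunk 2: 'gfba' (positions 4-7)
  Chunk 3: 'bag' (positions 8-10)
Total chunks: ceil(11 / 4) = 3

3


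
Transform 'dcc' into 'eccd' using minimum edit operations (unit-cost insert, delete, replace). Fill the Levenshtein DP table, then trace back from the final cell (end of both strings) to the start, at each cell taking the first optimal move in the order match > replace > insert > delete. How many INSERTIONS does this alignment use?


Edit distance = 2. Backtracking from cell (3, 4) with preference match > replace > insert > delete,
then listing the resulting alignment 'dcc' -> 'eccd' left to right:
  Step 1: replace d->e
  Step 2: keep 'c'
  Step 3: keep 'c'
  Step 4: insert 'd' [insertion #1]
Total insertions: 1

1


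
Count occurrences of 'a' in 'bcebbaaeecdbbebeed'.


Scanning 'bcebbaaeecdbbebeed' for 'a':
  Position 5: 'a' -> MATCH (count: 1)
  Position 6: 'a' -> MATCH (count: 2)
Total occurrences of 'a': 2

2


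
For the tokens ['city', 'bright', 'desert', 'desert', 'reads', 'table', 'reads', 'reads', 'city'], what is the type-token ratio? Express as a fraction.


Tokens: 9
Unique types: ('bright', 'city', 'desert', 'reads', 'table') = 5
TTR = 5/9
Already in lowest terms.

5/9


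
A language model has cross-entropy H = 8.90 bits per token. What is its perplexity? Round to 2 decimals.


Perplexity formula: PP = 2^H
H = 8.90
PP = 2^8.90
Decompose: 2^8.90 = 2^8 * 2^0.90
2^8 = 256, 2^0.90 ~ 1.8660660
PP ~ 256 * 1.8660660 = 477.7128960
Rounded to 2 decimals: 477.71

477.71


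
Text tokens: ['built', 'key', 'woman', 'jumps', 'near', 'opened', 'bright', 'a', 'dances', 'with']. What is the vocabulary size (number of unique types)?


Listing all tokens and tracking unique types:
  Token 1: 'built' -> NEW (unique so far: 1)
  Token 2: 'key' -> NEW (unique so far: 2)
  Token 3: 'woman' -> NEW (unique so far: 3)
  Token 4: 'jumps' -> NEW (unique so far: 4)
  Token 5: 'near' -> NEW (unique so far: 5)
  Token 6: 'opened' -> NEW (unique so far: 6)
  Token 7: 'bright' -> NEW (unique so far: 7)
  Token 8: 'a' -> NEW (unique so far: 8)
  Token 9: 'dances' -> NEW (unique so far: 9)
  Token 10: 'with' -> NEW (unique so far: 10)
Unique types: ('a', 'bright', 'built', 'dances', 'jumps', 'key', 'near', 'opened', 'with', 'woman')
Vocabulary size: 10

10


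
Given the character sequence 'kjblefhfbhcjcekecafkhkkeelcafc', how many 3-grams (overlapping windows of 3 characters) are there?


String 'kjblefhfbhcjcekecafkhkkeelcafc' has length L = 30.
Number of overlapping n-grams = L - n + 1
Substituting: 30 - 3 + 1 = 28

28


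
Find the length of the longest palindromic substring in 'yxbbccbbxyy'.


Scanning 'yxbbccbbxyy' for palindromic substrings.
Substring at positions 0-9: 'yxbbccbbxy'.
Check: reverse('yxbbccbbxy') = 'yxbbccbbxy' -> palindrome confirmed.
Neighbouring characters ('-' / 'y') break symmetry, so it cannot extend further.
No longer palindromic substring exists; longest length = 10

10


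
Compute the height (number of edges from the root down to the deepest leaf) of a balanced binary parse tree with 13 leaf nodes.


In a balanced binary tree with n leaves the deepest leaf is ceil(log2(n)) edges below the root.
log2(13) = 3.7004
ceil(3.7004) = 4
height (edges) = 4

4


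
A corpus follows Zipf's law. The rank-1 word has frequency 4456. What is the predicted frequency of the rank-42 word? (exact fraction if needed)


Zipf's law: freq(rank) = f1 / rank
f1 = 4456, rank = 42
freq = 4456 / 42
GCD(4456, 42) = 2
Simplified: 2228/21

2228/21


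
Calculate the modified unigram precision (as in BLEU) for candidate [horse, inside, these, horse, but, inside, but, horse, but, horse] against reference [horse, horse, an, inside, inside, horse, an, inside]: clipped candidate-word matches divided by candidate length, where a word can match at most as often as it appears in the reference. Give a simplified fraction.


Reference word counts: {'an': 2, 'horse': 3, 'inside': 3}
Checking each candidate word (with clipping):
  'horse' -> in reference (ref count 3, used 1/3) -> match (matches: 1)
  'inside' -> in reference (ref count 3, used 1/3) -> match (matches: 2)
  'these' -> not in reference -> no match (matches: 2)
  'horse' -> in reference (ref count 3, used 2/3) -> match (matches: 3)
  'but' -> not in reference -> no match (matches: 3)
  'inside' -> in reference (ref count 3, used 2/3) -> match (matches: 4)
  'but' -> not in reference -> no match (matches: 4)
  'horse' -> in reference (ref count 3, used 3/3) -> match (matches: 5)
  'but' -> not in reference -> no match (matches: 5)
  'horse' -> ref count 3 already used up (3/3) -> clipped, no match (matches: 5)
Clipped matches: 5, Candidate length: 10
Precision = 5/10 = 1/2

1/2


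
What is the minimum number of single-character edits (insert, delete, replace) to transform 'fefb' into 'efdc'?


Building DP table for s1='fefb' (len 4) and s2='efdc' (len 4):
       e  f  d  c
    0  1  2  3  4
  f 1  1  1  2  3
  e 2  1  2  2  3
  f 3  2  1  2  3
  b 4  3  2  2  3
Edit distance = dp[4][4] = 3

3


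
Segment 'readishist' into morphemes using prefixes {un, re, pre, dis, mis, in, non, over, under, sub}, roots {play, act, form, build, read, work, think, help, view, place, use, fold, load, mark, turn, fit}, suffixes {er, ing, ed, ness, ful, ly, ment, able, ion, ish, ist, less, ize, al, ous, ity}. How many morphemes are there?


Segmenting 'readishist' against the inventory:
  'read' -> root (morpheme 1)
  'ish' -> suffix (morpheme 2)
  'ist' -> suffix (morpheme 3)
Total morphemes: 3

3


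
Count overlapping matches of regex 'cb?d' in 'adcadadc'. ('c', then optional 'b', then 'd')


Pattern: cb?d means 'c', then optional 'b', then 'd'.
Scanning 'adcadadc' position-by-position:
  Pos 0: window 'adc' -> no
  Pos 1: window 'dca' -> no
  Pos 2: window 'cad' -> no
  Pos 3: window 'ada' -> no
  Pos 4: window 'dad' -> no
  Pos 5: window 'adc' -> no
  Pos 6: window 'dc' -> no
  Pos 7: window 'c' -> no
Total matches: 0

0


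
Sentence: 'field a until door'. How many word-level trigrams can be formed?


Word trigrams from [4] words:
  Trigram 1: (field a until)
  Trigram 2: (a until door)
Total word trigrams: 4 - 2 = 2

2


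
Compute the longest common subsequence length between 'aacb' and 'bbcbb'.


DP table for LCS of 'aacb' and 'bbcbb':
       b  b  c  b  b
    0  0  0  0  0  0
  a 0  0  0  0  0  0
  a 0  0  0  0  0  0
  c 0  0  0  1  1  1
  b 0  1  1  1  2  2
LCS: 'cb'
LCS length = 2

2


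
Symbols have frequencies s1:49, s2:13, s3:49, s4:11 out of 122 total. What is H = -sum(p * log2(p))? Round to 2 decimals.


Computing entropy H = -sum(p_i * log2(p_i)):
  s1: p = 49/122 = 0.4016, -p*log2(p) = 0.5286
  s2: p = 13/122 = 0.1066, -p*log2(p) = 0.3442
  s3: p = 49/122 = 0.4016, -p*log2(p) = 0.5286
  s4: p = 11/122 = 0.0902, -p*log2(p) = 0.3130
H = sum of terms = 1.7144
Rounded to 2 decimals: 1.71

1.71


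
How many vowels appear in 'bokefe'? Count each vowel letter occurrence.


Scanning each character of 'bokefe':
  Position 1: 'b' -> consonant (running count: 0)
  Position 2: 'o' -> vowel (running count: 1)
  Position 3: 'k' -> consonant (running count: 1)
  Position 4: 'e' -> vowel (running count: 2)
  Position 5: 'f' -> consonant (running count: 2)
  Position 6: 'e' -> vowel (running count: 3)
Total vowels: 3

3


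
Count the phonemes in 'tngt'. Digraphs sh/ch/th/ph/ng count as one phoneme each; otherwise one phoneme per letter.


Parsing 'tngt' greedily, digraphs first:
  't' -> consonant phoneme (phonemes so far: 1)
  'ng' -> digraph (1 consonant phoneme) (phonemes so far: 2)
  't' -> consonant phoneme (phonemes so far: 3)
Total phonemes: 3

3


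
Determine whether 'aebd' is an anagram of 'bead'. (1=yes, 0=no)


Sort characters of 'aebd': 'abde'
Sort characters of 'bead': 'abde'
Sorted forms match -> they ARE anagrams
Result: 1

1
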